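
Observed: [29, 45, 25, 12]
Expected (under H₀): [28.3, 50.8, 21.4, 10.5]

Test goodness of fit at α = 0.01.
Chi-square goodness of fit test:
H₀: observed counts match expected distribution
H₁: observed counts differ from expected distribution
df = k - 1 = 3
χ² = Σ(O - E)²/E
   = (29 - 28.3)²/28.3 + (45 - 50.8)²/50.8 + (25 - 21.4)²/21.4 + (12 - 10.5)²/10.5
   = 0.017 + 0.662 + 0.606 + 0.214
   = 1.50
p-value = 0.6824

Since p-value > α = 0.01, we fail to reject H₀.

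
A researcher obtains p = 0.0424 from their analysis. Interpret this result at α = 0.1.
Since p = 0.0424 < α = 0.1, reject H₀.
There is sufficient evidence to reject the null hypothesis; the result is statistically significant at the 0.1 level.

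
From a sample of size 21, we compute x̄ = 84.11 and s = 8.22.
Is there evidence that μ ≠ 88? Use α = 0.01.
One-sample t-test:
H₀: μ = 88
H₁: μ ≠ 88
df = n - 1 = 20
t = (x̄ - μ₀) / (s/√n) = (84.11 - 88) / (8.22/√21) = -2.169
p-value = 0.0423

Since p-value > α = 0.01, we fail to reject H₀.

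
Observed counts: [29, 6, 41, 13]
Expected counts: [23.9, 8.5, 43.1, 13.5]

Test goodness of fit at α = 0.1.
Chi-square goodness of fit test:
H₀: observed counts match expected distribution
H₁: observed counts differ from expected distribution
df = k - 1 = 3
χ² = Σ(O - E)²/E
   = (29 - 23.9)²/23.9 + (6 - 8.5)²/8.5 + (41 - 43.1)²/43.1 + (13 - 13.5)²/13.5
   = 1.088 + 0.735 + 0.102 + 0.019
   = 1.94
p-value = 0.5840

Since p-value > α = 0.1, we fail to reject H₀.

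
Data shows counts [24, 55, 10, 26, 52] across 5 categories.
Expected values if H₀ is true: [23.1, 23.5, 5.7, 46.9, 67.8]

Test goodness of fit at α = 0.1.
Chi-square goodness of fit test:
H₀: observed counts match expected distribution
H₁: observed counts differ from expected distribution
df = k - 1 = 4
χ² = Σ(O - E)²/E
   = (24 - 23.1)²/23.1 + (55 - 23.5)²/23.5 + (10 - 5.7)²/5.7 + (26 - 46.9)²/46.9 + (52 - 67.8)²/67.8
   = 0.035 + 42.223 + 3.244 + 9.314 + 3.682
   = 58.50
p-value < 0.0001

Since p-value < α = 0.1, we reject H₀.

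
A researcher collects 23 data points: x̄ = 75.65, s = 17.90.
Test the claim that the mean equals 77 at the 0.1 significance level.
One-sample t-test:
H₀: μ = 77
H₁: μ ≠ 77
df = n - 1 = 22
t = (x̄ - μ₀) / (s/√n) = (75.65 - 77) / (17.90/√23) = -0.362
p-value = 0.7210

Since p-value > α = 0.1, we fail to reject H₀.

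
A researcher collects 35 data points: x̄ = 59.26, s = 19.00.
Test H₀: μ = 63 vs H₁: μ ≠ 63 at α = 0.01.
One-sample t-test:
H₀: μ = 63
H₁: μ ≠ 63
df = n - 1 = 34
t = (x̄ - μ₀) / (s/√n) = (59.26 - 63) / (19.00/√35) = -1.165
p-value = 0.2523

Since p-value > α = 0.01, we fail to reject H₀.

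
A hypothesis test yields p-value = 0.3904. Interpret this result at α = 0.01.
Since p = 0.3904 > α = 0.01, fail to reject H₀.
There is insufficient evidence to reject the null hypothesis; the result is not statistically significant at the 0.01 level.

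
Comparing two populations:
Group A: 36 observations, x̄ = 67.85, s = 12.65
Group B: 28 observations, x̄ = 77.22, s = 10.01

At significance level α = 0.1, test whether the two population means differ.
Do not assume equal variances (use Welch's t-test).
Welch's two-sample t-test:
H₀: μ₁ = μ₂
H₁: μ₁ ≠ μ₂
s₁²/n₁ = 12.65²/36 = 4.4451,  s₂²/n₂ = 10.01²/28 = 3.5786
SE = √(s₁²/n₁ + s₂²/n₂) = √(4.4451 + 3.5786) = 2.8326
df (Welch-Satterthwaite) = (s₁²/n₁ + s₂²/n₂)² / [(s₁²/n₁)²/(n₁-1) + (s₂²/n₂)²/(n₂-1)] ≈ 61.97
t = (x̄₁ - x̄₂) / SE = (67.85 - 77.22) / 2.8326 = -9.37 / 2.8326 = -3.308
p-value = 0.0016

Since p-value < α = 0.1, we reject H₀.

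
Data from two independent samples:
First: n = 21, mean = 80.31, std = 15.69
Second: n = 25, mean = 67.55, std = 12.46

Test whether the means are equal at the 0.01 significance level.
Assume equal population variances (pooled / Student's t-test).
Student's two-sample t-test (equal variances):
H₀: μ₁ = μ₂
H₁: μ₁ ≠ μ₂
df = n₁ + n₂ - 2 = 44
Pooled variance s_p² = [(n₁-1)s₁² + (n₂-1)s₂²] / (n₁ + n₂ - 2) = [(20)(15.69²) + (24)(12.46²)] / 44 = 196.5809
SE = √(s_p²(1/n₁ + 1/n₂)) = √(196.5809 × (1/21 + 1/25)) = 4.1502
t = (x̄₁ - x̄₂) / SE = (80.31 - 67.55) / 4.1502 = 12.76 / 4.1502 = 3.075
p-value = 0.0036

Since p-value < α = 0.01, we reject H₀.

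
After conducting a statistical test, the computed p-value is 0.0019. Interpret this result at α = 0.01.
Since p = 0.0019 < α = 0.01, reject H₀.
There is sufficient evidence to reject the null hypothesis; the result is statistically significant at the 0.01 level.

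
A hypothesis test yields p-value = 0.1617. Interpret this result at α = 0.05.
Since p = 0.1617 > α = 0.05, fail to reject H₀.
There is insufficient evidence to reject the null hypothesis; the result is not statistically significant at the 0.05 level.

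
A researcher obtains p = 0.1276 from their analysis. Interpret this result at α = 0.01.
Since p = 0.1276 > α = 0.01, fail to reject H₀.
There is insufficient evidence to reject the null hypothesis; the result is not statistically significant at the 0.01 level.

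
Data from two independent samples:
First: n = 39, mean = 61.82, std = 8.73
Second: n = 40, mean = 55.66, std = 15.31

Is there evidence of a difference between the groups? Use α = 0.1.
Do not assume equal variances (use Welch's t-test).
Welch's two-sample t-test:
H₀: μ₁ = μ₂
H₁: μ₁ ≠ μ₂
s₁²/n₁ = 8.73²/39 = 1.9542,  s₂²/n₂ = 15.31²/40 = 5.8599
SE = √(s₁²/n₁ + s₂²/n₂) = √(1.9542 + 5.8599) = 2.7954
df (Welch-Satterthwaite) = (s₁²/n₁ + s₂²/n₂)² / [(s₁²/n₁)²/(n₁-1) + (s₂²/n₂)²/(n₂-1)] ≈ 62.24
t = (x̄₁ - x̄₂) / SE = (61.82 - 55.66) / 2.7954 = 6.16 / 2.7954 = 2.204
p-value = 0.0313

Since p-value < α = 0.1, we reject H₀.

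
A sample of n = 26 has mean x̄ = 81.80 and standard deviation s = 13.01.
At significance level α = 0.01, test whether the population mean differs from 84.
One-sample t-test:
H₀: μ = 84
H₁: μ ≠ 84
df = n - 1 = 25
t = (x̄ - μ₀) / (s/√n) = (81.80 - 84) / (13.01/√26) = -0.862
p-value = 0.3967

Since p-value > α = 0.01, we fail to reject H₀.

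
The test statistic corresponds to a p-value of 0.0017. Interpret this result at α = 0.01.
Since p = 0.0017 < α = 0.01, reject H₀.
There is sufficient evidence to reject the null hypothesis; the result is statistically significant at the 0.01 level.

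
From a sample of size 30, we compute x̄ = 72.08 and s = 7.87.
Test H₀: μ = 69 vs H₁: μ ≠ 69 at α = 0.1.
One-sample t-test:
H₀: μ = 69
H₁: μ ≠ 69
df = n - 1 = 29
t = (x̄ - μ₀) / (s/√n) = (72.08 - 69) / (7.87/√30) = 2.144
p-value = 0.0406

Since p-value < α = 0.1, we reject H₀.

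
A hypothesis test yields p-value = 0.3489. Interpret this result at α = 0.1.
Since p = 0.3489 > α = 0.1, fail to reject H₀.
There is insufficient evidence to reject the null hypothesis; the result is not statistically significant at the 0.1 level.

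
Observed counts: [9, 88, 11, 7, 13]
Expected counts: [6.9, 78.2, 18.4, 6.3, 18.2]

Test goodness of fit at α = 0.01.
Chi-square goodness of fit test:
H₀: observed counts match expected distribution
H₁: observed counts differ from expected distribution
df = k - 1 = 4
χ² = Σ(O - E)²/E
   = (9 - 6.9)²/6.9 + (88 - 78.2)²/78.2 + (11 - 18.4)²/18.4 + (7 - 6.3)²/6.3 + (13 - 18.2)²/18.2
   = 0.639 + 1.228 + 2.976 + 0.078 + 1.486
   = 6.41
p-value = 0.1708

Since p-value > α = 0.01, we fail to reject H₀.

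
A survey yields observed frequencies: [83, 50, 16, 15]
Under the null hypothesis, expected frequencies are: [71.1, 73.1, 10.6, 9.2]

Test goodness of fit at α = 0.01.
Chi-square goodness of fit test:
H₀: observed counts match expected distribution
H₁: observed counts differ from expected distribution
df = k - 1 = 3
χ² = Σ(O - E)²/E
   = (83 - 71.1)²/71.1 + (50 - 73.1)²/73.1 + (16 - 10.6)²/10.6 + (15 - 9.2)²/9.2
   = 1.992 + 7.300 + 2.751 + 3.657
   = 15.70
p-value = 0.0013

Since p-value < α = 0.01, we reject H₀.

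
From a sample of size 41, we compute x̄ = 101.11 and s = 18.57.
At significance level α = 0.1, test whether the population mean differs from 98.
One-sample t-test:
H₀: μ = 98
H₁: μ ≠ 98
df = n - 1 = 40
t = (x̄ - μ₀) / (s/√n) = (101.11 - 98) / (18.57/√41) = 1.072
p-value = 0.2900

Since p-value > α = 0.1, we fail to reject H₀.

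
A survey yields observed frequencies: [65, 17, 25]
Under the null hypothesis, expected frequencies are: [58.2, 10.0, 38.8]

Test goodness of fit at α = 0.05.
Chi-square goodness of fit test:
H₀: observed counts match expected distribution
H₁: observed counts differ from expected distribution
df = k - 1 = 2
χ² = Σ(O - E)²/E
   = (65 - 58.2)²/58.2 + (17 - 10.0)²/10.0 + (25 - 38.8)²/38.8
   = 0.795 + 4.900 + 4.908
   = 10.60
p-value = 0.0050

Since p-value < α = 0.05, we reject H₀.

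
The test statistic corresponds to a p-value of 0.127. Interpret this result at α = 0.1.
Since p = 0.127 > α = 0.1, fail to reject H₀.
There is insufficient evidence to reject the null hypothesis; the result is not statistically significant at the 0.1 level.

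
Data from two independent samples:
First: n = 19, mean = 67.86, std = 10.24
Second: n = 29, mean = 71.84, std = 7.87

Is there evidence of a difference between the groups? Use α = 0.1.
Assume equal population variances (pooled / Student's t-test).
Student's two-sample t-test (equal variances):
H₀: μ₁ = μ₂
H₁: μ₁ ≠ μ₂
df = n₁ + n₂ - 2 = 46
Pooled variance s_p² = [(n₁-1)s₁² + (n₂-1)s₂²] / (n₁ + n₂ - 2) = [(18)(10.24²) + (28)(7.87²)] / 46 = 78.7320
SE = √(s_p²(1/n₁ + 1/n₂)) = √(78.7320 × (1/19 + 1/29)) = 2.6189
t = (x̄₁ - x̄₂) / SE = (67.86 - 71.84) / 2.6189 = -3.98 / 2.6189 = -1.520
p-value = 0.1354

Since p-value > α = 0.1, we fail to reject H₀.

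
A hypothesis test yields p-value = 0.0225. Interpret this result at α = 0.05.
Since p = 0.0225 < α = 0.05, reject H₀.
There is sufficient evidence to reject the null hypothesis; the result is statistically significant at the 0.05 level.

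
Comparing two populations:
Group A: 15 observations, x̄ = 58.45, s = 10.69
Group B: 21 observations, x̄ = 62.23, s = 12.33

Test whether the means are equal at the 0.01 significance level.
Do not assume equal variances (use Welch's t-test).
Welch's two-sample t-test:
H₀: μ₁ = μ₂
H₁: μ₁ ≠ μ₂
s₁²/n₁ = 10.69²/15 = 7.6184,  s₂²/n₂ = 12.33²/21 = 7.2395
SE = √(s₁²/n₁ + s₂²/n₂) = √(7.6184 + 7.2395) = 3.8546
df (Welch-Satterthwaite) = (s₁²/n₁ + s₂²/n₂)² / [(s₁²/n₁)²/(n₁-1) + (s₂²/n₂)²/(n₂-1)] ≈ 32.63
t = (x̄₁ - x̄₂) / SE = (58.45 - 62.23) / 3.8546 = -3.78 / 3.8546 = -0.981
p-value = 0.3340

Since p-value > α = 0.01, we fail to reject H₀.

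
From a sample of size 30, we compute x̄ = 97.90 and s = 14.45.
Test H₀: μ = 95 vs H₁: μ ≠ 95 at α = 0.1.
One-sample t-test:
H₀: μ = 95
H₁: μ ≠ 95
df = n - 1 = 29
t = (x̄ - μ₀) / (s/√n) = (97.90 - 95) / (14.45/√30) = 1.099
p-value = 0.2807

Since p-value > α = 0.1, we fail to reject H₀.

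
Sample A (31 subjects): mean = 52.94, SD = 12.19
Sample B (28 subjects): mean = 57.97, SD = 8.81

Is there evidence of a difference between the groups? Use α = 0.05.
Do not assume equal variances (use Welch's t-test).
Welch's two-sample t-test:
H₀: μ₁ = μ₂
H₁: μ₁ ≠ μ₂
s₁²/n₁ = 12.19²/31 = 4.7934,  s₂²/n₂ = 8.81²/28 = 2.7720
SE = √(s₁²/n₁ + s₂²/n₂) = √(4.7934 + 2.7720) = 2.7505
df (Welch-Satterthwaite) = (s₁²/n₁ + s₂²/n₂)² / [(s₁²/n₁)²/(n₁-1) + (s₂²/n₂)²/(n₂-1)] ≈ 54.48
t = (x̄₁ - x̄₂) / SE = (52.94 - 57.97) / 2.7505 = -5.03 / 2.7505 = -1.829
p-value = 0.0729

Since p-value > α = 0.05, we fail to reject H₀.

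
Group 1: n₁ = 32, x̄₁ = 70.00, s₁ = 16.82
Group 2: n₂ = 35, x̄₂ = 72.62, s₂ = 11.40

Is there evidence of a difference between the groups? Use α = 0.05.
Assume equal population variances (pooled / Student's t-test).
Student's two-sample t-test (equal variances):
H₀: μ₁ = μ₂
H₁: μ₁ ≠ μ₂
df = n₁ + n₂ - 2 = 65
Pooled variance s_p² = [(n₁-1)s₁² + (n₂-1)s₂²] / (n₁ + n₂ - 2) = [(31)(16.82²) + (34)(11.40²)] / 65 = 202.9065
SE = √(s_p²(1/n₁ + 1/n₂)) = √(202.9065 × (1/32 + 1/35)) = 3.4840
t = (x̄₁ - x̄₂) / SE = (70.00 - 72.62) / 3.4840 = -2.62 / 3.4840 = -0.752
p-value = 0.4548

Since p-value > α = 0.05, we fail to reject H₀.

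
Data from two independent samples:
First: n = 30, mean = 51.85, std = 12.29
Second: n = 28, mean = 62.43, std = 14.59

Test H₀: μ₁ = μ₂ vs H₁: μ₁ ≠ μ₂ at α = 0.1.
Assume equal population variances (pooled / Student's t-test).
Student's two-sample t-test (equal variances):
H₀: μ₁ = μ₂
H₁: μ₁ ≠ μ₂
df = n₁ + n₂ - 2 = 56
Pooled variance s_p² = [(n₁-1)s₁² + (n₂-1)s₂²] / (n₁ + n₂ - 2) = [(29)(12.29²) + (27)(14.59²)] / 56 = 180.8521
SE = √(s_p²(1/n₁ + 1/n₂)) = √(180.8521 × (1/30 + 1/28)) = 3.5338
t = (x̄₁ - x̄₂) / SE = (51.85 - 62.43) / 3.5338 = -10.58 / 3.5338 = -2.994
p-value = 0.0041

Since p-value < α = 0.1, we reject H₀.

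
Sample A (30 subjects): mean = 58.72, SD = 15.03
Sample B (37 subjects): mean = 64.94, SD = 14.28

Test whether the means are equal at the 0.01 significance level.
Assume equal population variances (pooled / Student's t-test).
Student's two-sample t-test (equal variances):
H₀: μ₁ = μ₂
H₁: μ₁ ≠ μ₂
df = n₁ + n₂ - 2 = 65
Pooled variance s_p² = [(n₁-1)s₁² + (n₂-1)s₂²] / (n₁ + n₂ - 2) = [(29)(15.03²) + (36)(14.28²)] / 65 = 213.7260
SE = √(s_p²(1/n₁ + 1/n₂)) = √(213.7260 × (1/30 + 1/37)) = 3.5917
t = (x̄₁ - x̄₂) / SE = (58.72 - 64.94) / 3.5917 = -6.22 / 3.5917 = -1.732
p-value = 0.0881

Since p-value > α = 0.01, we fail to reject H₀.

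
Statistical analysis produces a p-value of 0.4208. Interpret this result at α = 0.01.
Since p = 0.4208 > α = 0.01, fail to reject H₀.
There is insufficient evidence to reject the null hypothesis; the result is not statistically significant at the 0.01 level.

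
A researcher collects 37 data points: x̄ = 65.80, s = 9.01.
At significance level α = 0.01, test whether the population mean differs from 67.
One-sample t-test:
H₀: μ = 67
H₁: μ ≠ 67
df = n - 1 = 36
t = (x̄ - μ₀) / (s/√n) = (65.80 - 67) / (9.01/√37) = -0.810
p-value = 0.4232

Since p-value > α = 0.01, we fail to reject H₀.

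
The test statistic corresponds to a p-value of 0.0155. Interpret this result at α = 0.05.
Since p = 0.0155 < α = 0.05, reject H₀.
There is sufficient evidence to reject the null hypothesis; the result is statistically significant at the 0.05 level.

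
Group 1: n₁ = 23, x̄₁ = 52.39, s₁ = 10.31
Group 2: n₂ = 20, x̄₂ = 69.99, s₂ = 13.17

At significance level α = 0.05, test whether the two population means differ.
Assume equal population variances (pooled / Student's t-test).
Student's two-sample t-test (equal variances):
H₀: μ₁ = μ₂
H₁: μ₁ ≠ μ₂
df = n₁ + n₂ - 2 = 41
Pooled variance s_p² = [(n₁-1)s₁² + (n₂-1)s₂²] / (n₁ + n₂ - 2) = [(22)(10.31²) + (19)(13.17²)] / 41 = 137.4157
SE = √(s_p²(1/n₁ + 1/n₂)) = √(137.4157 × (1/23 + 1/20)) = 3.5840
t = (x̄₁ - x̄₂) / SE = (52.39 - 69.99) / 3.5840 = -17.60 / 3.5840 = -4.911
p-value < 0.0001

Since p-value < α = 0.05, we reject H₀.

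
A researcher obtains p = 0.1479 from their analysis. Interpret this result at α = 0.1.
Since p = 0.1479 > α = 0.1, fail to reject H₀.
There is insufficient evidence to reject the null hypothesis; the result is not statistically significant at the 0.1 level.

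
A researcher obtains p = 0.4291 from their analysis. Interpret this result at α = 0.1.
Since p = 0.4291 > α = 0.1, fail to reject H₀.
There is insufficient evidence to reject the null hypothesis; the result is not statistically significant at the 0.1 level.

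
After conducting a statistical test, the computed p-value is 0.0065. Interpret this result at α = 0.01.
Since p = 0.0065 < α = 0.01, reject H₀.
There is sufficient evidence to reject the null hypothesis; the result is statistically significant at the 0.01 level.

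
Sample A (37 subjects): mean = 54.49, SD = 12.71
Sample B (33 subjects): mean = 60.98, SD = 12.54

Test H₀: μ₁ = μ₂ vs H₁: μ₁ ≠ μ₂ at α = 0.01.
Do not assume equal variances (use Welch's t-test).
Welch's two-sample t-test:
H₀: μ₁ = μ₂
H₁: μ₁ ≠ μ₂
s₁²/n₁ = 12.71²/37 = 4.3661,  s₂²/n₂ = 12.54²/33 = 4.7652
SE = √(s₁²/n₁ + s₂²/n₂) = √(4.3661 + 4.7652) = 3.0218
df (Welch-Satterthwaite) = (s₁²/n₁ + s₂²/n₂)² / [(s₁²/n₁)²/(n₁-1) + (s₂²/n₂)²/(n₂-1)] ≈ 67.29
t = (x̄₁ - x̄₂) / SE = (54.49 - 60.98) / 3.0218 = -6.49 / 3.0218 = -2.148
p-value = 0.0353

Since p-value > α = 0.01, we fail to reject H₀.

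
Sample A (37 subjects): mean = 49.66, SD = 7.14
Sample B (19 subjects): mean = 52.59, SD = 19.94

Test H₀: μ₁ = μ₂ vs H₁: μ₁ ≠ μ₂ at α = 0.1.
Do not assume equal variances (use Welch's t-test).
Welch's two-sample t-test:
H₀: μ₁ = μ₂
H₁: μ₁ ≠ μ₂
s₁²/n₁ = 7.14²/37 = 1.3778,  s₂²/n₂ = 19.94²/19 = 20.9265
SE = √(s₁²/n₁ + s₂²/n₂) = √(1.3778 + 20.9265) = 4.7227
df (Welch-Satterthwaite) = (s₁²/n₁ + s₂²/n₂)² / [(s₁²/n₁)²/(n₁-1) + (s₂²/n₂)²/(n₂-1)] ≈ 20.40
t = (x̄₁ - x̄₂) / SE = (49.66 - 52.59) / 4.7227 = -2.93 / 4.7227 = -0.620
p-value = 0.5419

Since p-value > α = 0.1, we fail to reject H₀.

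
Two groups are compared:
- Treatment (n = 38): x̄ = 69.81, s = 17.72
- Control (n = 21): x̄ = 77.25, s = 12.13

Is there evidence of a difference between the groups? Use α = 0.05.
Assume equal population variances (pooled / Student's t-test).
Student's two-sample t-test (equal variances):
H₀: μ₁ = μ₂
H₁: μ₁ ≠ μ₂
df = n₁ + n₂ - 2 = 57
Pooled variance s_p² = [(n₁-1)s₁² + (n₂-1)s₂²] / (n₁ + n₂ - 2) = [(37)(17.72²) + (20)(12.13²)] / 57 = 255.4505
SE = √(s_p²(1/n₁ + 1/n₂)) = √(255.4505 × (1/38 + 1/21)) = 4.3459
t = (x̄₁ - x̄₂) / SE = (69.81 - 77.25) / 4.3459 = -7.44 / 4.3459 = -1.712
p-value = 0.0923

Since p-value > α = 0.05, we fail to reject H₀.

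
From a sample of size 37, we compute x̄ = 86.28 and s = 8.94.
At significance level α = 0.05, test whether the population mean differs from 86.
One-sample t-test:
H₀: μ = 86
H₁: μ ≠ 86
df = n - 1 = 36
t = (x̄ - μ₀) / (s/√n) = (86.28 - 86) / (8.94/√37) = 0.191
p-value = 0.8500

Since p-value > α = 0.05, we fail to reject H₀.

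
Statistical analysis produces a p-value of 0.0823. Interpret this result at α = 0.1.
Since p = 0.0823 < α = 0.1, reject H₀.
There is sufficient evidence to reject the null hypothesis; the result is statistically significant at the 0.1 level.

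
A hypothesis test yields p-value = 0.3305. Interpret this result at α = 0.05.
Since p = 0.3305 > α = 0.05, fail to reject H₀.
There is insufficient evidence to reject the null hypothesis; the result is not statistically significant at the 0.05 level.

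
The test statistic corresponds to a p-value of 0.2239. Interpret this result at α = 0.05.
Since p = 0.2239 > α = 0.05, fail to reject H₀.
There is insufficient evidence to reject the null hypothesis; the result is not statistically significant at the 0.05 level.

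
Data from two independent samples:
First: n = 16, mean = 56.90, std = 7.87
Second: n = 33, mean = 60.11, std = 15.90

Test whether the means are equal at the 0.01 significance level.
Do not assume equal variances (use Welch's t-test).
Welch's two-sample t-test:
H₀: μ₁ = μ₂
H₁: μ₁ ≠ μ₂
s₁²/n₁ = 7.87²/16 = 3.8711,  s₂²/n₂ = 15.90²/33 = 7.6609
SE = √(s₁²/n₁ + s₂²/n₂) = √(3.8711 + 7.6609) = 3.3959
df (Welch-Satterthwaite) = (s₁²/n₁ + s₂²/n₂)² / [(s₁²/n₁)²/(n₁-1) + (s₂²/n₂)²/(n₂-1)] ≈ 46.94
t = (x̄₁ - x̄₂) / SE = (56.90 - 60.11) / 3.3959 = -3.21 / 3.3959 = -0.945
p-value = 0.3494

Since p-value > α = 0.01, we fail to reject H₀.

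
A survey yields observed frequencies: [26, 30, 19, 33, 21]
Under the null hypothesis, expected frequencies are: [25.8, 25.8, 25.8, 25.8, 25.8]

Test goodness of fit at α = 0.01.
Chi-square goodness of fit test:
H₀: observed counts match expected distribution
H₁: observed counts differ from expected distribution
df = k - 1 = 4
χ² = Σ(O - E)²/E
   = (26 - 25.8)²/25.8 + (30 - 25.8)²/25.8 + (19 - 25.8)²/25.8 + (33 - 25.8)²/25.8 + (21 - 25.8)²/25.8
   = 0.002 + 0.684 + 1.792 + 2.009 + 0.893
   = 5.38
p-value = 0.2505

Since p-value > α = 0.01, we fail to reject H₀.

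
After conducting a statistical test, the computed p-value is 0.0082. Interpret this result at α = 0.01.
Since p = 0.0082 < α = 0.01, reject H₀.
There is sufficient evidence to reject the null hypothesis; the result is statistically significant at the 0.01 level.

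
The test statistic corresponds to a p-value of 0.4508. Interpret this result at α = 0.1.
Since p = 0.4508 > α = 0.1, fail to reject H₀.
There is insufficient evidence to reject the null hypothesis; the result is not statistically significant at the 0.1 level.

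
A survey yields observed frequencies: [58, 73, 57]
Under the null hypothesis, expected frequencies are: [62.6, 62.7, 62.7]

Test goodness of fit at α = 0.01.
Chi-square goodness of fit test:
H₀: observed counts match expected distribution
H₁: observed counts differ from expected distribution
df = k - 1 = 2
χ² = Σ(O - E)²/E
   = (58 - 62.6)²/62.6 + (73 - 62.7)²/62.7 + (57 - 62.7)²/62.7
   = 0.338 + 1.692 + 0.518
   = 2.55
p-value = 0.2797

Since p-value > α = 0.01, we fail to reject H₀.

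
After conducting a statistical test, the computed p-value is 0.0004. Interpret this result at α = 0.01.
Since p = 0.0004 < α = 0.01, reject H₀.
There is sufficient evidence to reject the null hypothesis; the result is statistically significant at the 0.01 level.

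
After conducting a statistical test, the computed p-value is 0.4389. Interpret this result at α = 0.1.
Since p = 0.4389 > α = 0.1, fail to reject H₀.
There is insufficient evidence to reject the null hypothesis; the result is not statistically significant at the 0.1 level.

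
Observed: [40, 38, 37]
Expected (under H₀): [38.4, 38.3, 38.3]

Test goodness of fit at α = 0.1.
Chi-square goodness of fit test:
H₀: observed counts match expected distribution
H₁: observed counts differ from expected distribution
df = k - 1 = 2
χ² = Σ(O - E)²/E
   = (40 - 38.4)²/38.4 + (38 - 38.3)²/38.3 + (37 - 38.3)²/38.3
   = 0.067 + 0.002 + 0.044
   = 0.11
p-value = 0.9450

Since p-value > α = 0.1, we fail to reject H₀.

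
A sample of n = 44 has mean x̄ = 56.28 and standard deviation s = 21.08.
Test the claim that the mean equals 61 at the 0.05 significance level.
One-sample t-test:
H₀: μ = 61
H₁: μ ≠ 61
df = n - 1 = 43
t = (x̄ - μ₀) / (s/√n) = (56.28 - 61) / (21.08/√44) = -1.485
p-value = 0.1448

Since p-value > α = 0.05, we fail to reject H₀.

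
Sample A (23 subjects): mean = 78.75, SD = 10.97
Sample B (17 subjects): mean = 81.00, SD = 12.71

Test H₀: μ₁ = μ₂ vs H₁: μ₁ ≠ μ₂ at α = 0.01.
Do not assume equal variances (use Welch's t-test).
Welch's two-sample t-test:
H₀: μ₁ = μ₂
H₁: μ₁ ≠ μ₂
s₁²/n₁ = 10.97²/23 = 5.2322,  s₂²/n₂ = 12.71²/17 = 9.5026
SE = √(s₁²/n₁ + s₂²/n₂) = √(5.2322 + 9.5026) = 3.8386
df (Welch-Satterthwaite) = (s₁²/n₁ + s₂²/n₂)² / [(s₁²/n₁)²/(n₁-1) + (s₂²/n₂)²/(n₂-1)] ≈ 31.52
t = (x̄₁ - x̄₂) / SE = (78.75 - 81.00) / 3.8386 = -2.25 / 3.8386 = -0.586
p-value = 0.5619

Since p-value > α = 0.01, we fail to reject H₀.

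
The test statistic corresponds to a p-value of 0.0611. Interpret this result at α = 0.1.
Since p = 0.0611 < α = 0.1, reject H₀.
There is sufficient evidence to reject the null hypothesis; the result is statistically significant at the 0.1 level.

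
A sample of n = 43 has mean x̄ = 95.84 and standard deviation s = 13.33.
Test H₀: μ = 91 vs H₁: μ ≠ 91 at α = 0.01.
One-sample t-test:
H₀: μ = 91
H₁: μ ≠ 91
df = n - 1 = 42
t = (x̄ - μ₀) / (s/√n) = (95.84 - 91) / (13.33/√43) = 2.381
p-value = 0.0219

Since p-value > α = 0.01, we fail to reject H₀.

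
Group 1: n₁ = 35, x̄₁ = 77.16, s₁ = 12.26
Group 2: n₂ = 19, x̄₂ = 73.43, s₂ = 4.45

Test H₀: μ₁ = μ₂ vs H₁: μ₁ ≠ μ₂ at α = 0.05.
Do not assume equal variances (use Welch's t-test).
Welch's two-sample t-test:
H₀: μ₁ = μ₂
H₁: μ₁ ≠ μ₂
s₁²/n₁ = 12.26²/35 = 4.2945,  s₂²/n₂ = 4.45²/19 = 1.0422
SE = √(s₁²/n₁ + s₂²/n₂) = √(4.2945 + 1.0422) = 2.3101
df (Welch-Satterthwaite) = (s₁²/n₁ + s₂²/n₂)² / [(s₁²/n₁)²/(n₁-1) + (s₂²/n₂)²/(n₂-1)] ≈ 47.25
t = (x̄₁ - x̄₂) / SE = (77.16 - 73.43) / 2.3101 = 3.73 / 2.3101 = 1.615
p-value = 0.1131

Since p-value > α = 0.05, we fail to reject H₀.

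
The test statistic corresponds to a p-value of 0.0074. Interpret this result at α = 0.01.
Since p = 0.0074 < α = 0.01, reject H₀.
There is sufficient evidence to reject the null hypothesis; the result is statistically significant at the 0.01 level.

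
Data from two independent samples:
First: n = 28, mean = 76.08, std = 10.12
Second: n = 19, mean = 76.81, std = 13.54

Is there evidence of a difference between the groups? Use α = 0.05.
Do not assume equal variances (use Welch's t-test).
Welch's two-sample t-test:
H₀: μ₁ = μ₂
H₁: μ₁ ≠ μ₂
s₁²/n₁ = 10.12²/28 = 3.6577,  s₂²/n₂ = 13.54²/19 = 9.6490
SE = √(s₁²/n₁ + s₂²/n₂) = √(3.6577 + 9.6490) = 3.6478
df (Welch-Satterthwaite) = (s₁²/n₁ + s₂²/n₂)² / [(s₁²/n₁)²/(n₁-1) + (s₂²/n₂)²/(n₂-1)] ≈ 31.24
t = (x̄₁ - x̄₂) / SE = (76.08 - 76.81) / 3.6478 = -0.73 / 3.6478 = -0.200
p-value = 0.8427

Since p-value > α = 0.05, we fail to reject H₀.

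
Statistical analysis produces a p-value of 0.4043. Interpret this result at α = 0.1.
Since p = 0.4043 > α = 0.1, fail to reject H₀.
There is insufficient evidence to reject the null hypothesis; the result is not statistically significant at the 0.1 level.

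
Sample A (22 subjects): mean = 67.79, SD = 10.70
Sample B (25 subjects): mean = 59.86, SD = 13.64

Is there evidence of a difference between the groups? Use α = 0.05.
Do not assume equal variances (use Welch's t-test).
Welch's two-sample t-test:
H₀: μ₁ = μ₂
H₁: μ₁ ≠ μ₂
s₁²/n₁ = 10.70²/22 = 5.2041,  s₂²/n₂ = 13.64²/25 = 7.4420
SE = √(s₁²/n₁ + s₂²/n₂) = √(5.2041 + 7.4420) = 3.5561
df (Welch-Satterthwaite) = (s₁²/n₁ + s₂²/n₂)² / [(s₁²/n₁)²/(n₁-1) + (s₂²/n₂)²/(n₂-1)] ≈ 44.46
t = (x̄₁ - x̄₂) / SE = (67.79 - 59.86) / 3.5561 = 7.93 / 3.5561 = 2.230
p-value = 0.0308

Since p-value < α = 0.05, we reject H₀.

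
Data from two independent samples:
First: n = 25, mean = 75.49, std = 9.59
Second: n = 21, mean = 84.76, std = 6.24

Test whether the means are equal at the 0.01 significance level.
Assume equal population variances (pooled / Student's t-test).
Student's two-sample t-test (equal variances):
H₀: μ₁ = μ₂
H₁: μ₁ ≠ μ₂
df = n₁ + n₂ - 2 = 44
Pooled variance s_p² = [(n₁-1)s₁² + (n₂-1)s₂²] / (n₁ + n₂ - 2) = [(24)(9.59²) + (20)(6.24²)] / 44 = 67.8633
SE = √(s_p²(1/n₁ + 1/n₂)) = √(67.8633 × (1/25 + 1/21)) = 2.4385
t = (x̄₁ - x̄₂) / SE = (75.49 - 84.76) / 2.4385 = -9.27 / 2.4385 = -3.802
p-value = 0.0004

Since p-value < α = 0.01, we reject H₀.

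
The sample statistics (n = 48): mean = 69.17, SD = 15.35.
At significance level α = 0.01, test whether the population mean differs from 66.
One-sample t-test:
H₀: μ = 66
H₁: μ ≠ 66
df = n - 1 = 47
t = (x̄ - μ₀) / (s/√n) = (69.17 - 66) / (15.35/√48) = 1.431
p-value = 0.1591

Since p-value > α = 0.01, we fail to reject H₀.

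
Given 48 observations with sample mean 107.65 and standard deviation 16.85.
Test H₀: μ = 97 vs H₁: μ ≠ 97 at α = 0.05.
One-sample t-test:
H₀: μ = 97
H₁: μ ≠ 97
df = n - 1 = 47
t = (x̄ - μ₀) / (s/√n) = (107.65 - 97) / (16.85/√48) = 4.379
p-value = 0.0001

Since p-value < α = 0.05, we reject H₀.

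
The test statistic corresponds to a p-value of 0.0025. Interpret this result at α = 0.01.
Since p = 0.0025 < α = 0.01, reject H₀.
There is sufficient evidence to reject the null hypothesis; the result is statistically significant at the 0.01 level.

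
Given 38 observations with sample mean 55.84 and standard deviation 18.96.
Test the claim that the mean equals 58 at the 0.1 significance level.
One-sample t-test:
H₀: μ = 58
H₁: μ ≠ 58
df = n - 1 = 37
t = (x̄ - μ₀) / (s/√n) = (55.84 - 58) / (18.96/√38) = -0.702
p-value = 0.4869

Since p-value > α = 0.1, we fail to reject H₀.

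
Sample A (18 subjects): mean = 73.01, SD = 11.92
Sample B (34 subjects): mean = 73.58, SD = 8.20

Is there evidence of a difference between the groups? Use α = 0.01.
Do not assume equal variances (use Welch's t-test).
Welch's two-sample t-test:
H₀: μ₁ = μ₂
H₁: μ₁ ≠ μ₂
s₁²/n₁ = 11.92²/18 = 7.8937,  s₂²/n₂ = 8.20²/34 = 1.9776
SE = √(s₁²/n₁ + s₂²/n₂) = √(7.8937 + 1.9776) = 3.1419
df (Welch-Satterthwaite) = (s₁²/n₁ + s₂²/n₂)² / [(s₁²/n₁)²/(n₁-1) + (s₂²/n₂)²/(n₂-1)] ≈ 25.75
t = (x̄₁ - x̄₂) / SE = (73.01 - 73.58) / 3.1419 = -0.57 / 3.1419 = -0.181
p-value = 0.8575

Since p-value > α = 0.01, we fail to reject H₀.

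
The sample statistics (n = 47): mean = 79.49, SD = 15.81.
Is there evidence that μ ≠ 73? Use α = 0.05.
One-sample t-test:
H₀: μ = 73
H₁: μ ≠ 73
df = n - 1 = 46
t = (x̄ - μ₀) / (s/√n) = (79.49 - 73) / (15.81/√47) = 2.814
p-value = 0.0072

Since p-value < α = 0.05, we reject H₀.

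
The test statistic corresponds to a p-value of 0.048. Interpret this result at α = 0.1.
Since p = 0.048 < α = 0.1, reject H₀.
There is sufficient evidence to reject the null hypothesis; the result is statistically significant at the 0.1 level.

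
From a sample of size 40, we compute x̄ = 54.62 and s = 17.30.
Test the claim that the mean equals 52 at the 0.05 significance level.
One-sample t-test:
H₀: μ = 52
H₁: μ ≠ 52
df = n - 1 = 39
t = (x̄ - μ₀) / (s/√n) = (54.62 - 52) / (17.30/√40) = 0.958
p-value = 0.3441

Since p-value > α = 0.05, we fail to reject H₀.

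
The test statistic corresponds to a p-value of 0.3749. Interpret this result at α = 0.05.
Since p = 0.3749 > α = 0.05, fail to reject H₀.
There is insufficient evidence to reject the null hypothesis; the result is not statistically significant at the 0.05 level.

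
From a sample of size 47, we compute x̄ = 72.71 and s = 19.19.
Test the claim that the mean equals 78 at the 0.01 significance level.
One-sample t-test:
H₀: μ = 78
H₁: μ ≠ 78
df = n - 1 = 46
t = (x̄ - μ₀) / (s/√n) = (72.71 - 78) / (19.19/√47) = -1.890
p-value = 0.0651

Since p-value > α = 0.01, we fail to reject H₀.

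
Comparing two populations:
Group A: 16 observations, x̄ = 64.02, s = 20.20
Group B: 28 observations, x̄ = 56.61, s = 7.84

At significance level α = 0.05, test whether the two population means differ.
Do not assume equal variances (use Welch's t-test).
Welch's two-sample t-test:
H₀: μ₁ = μ₂
H₁: μ₁ ≠ μ₂
s₁²/n₁ = 20.20²/16 = 25.5025,  s₂²/n₂ = 7.84²/28 = 2.1952
SE = √(s₁²/n₁ + s₂²/n₂) = √(25.5025 + 2.1952) = 5.2629
df (Welch-Satterthwaite) = (s₁²/n₁ + s₂²/n₂)² / [(s₁²/n₁)²/(n₁-1) + (s₂²/n₂)²/(n₂-1)] ≈ 17.62
t = (x̄₁ - x̄₂) / SE = (64.02 - 56.61) / 5.2629 = 7.41 / 5.2629 = 1.408
p-value = 0.1765

Since p-value > α = 0.05, we fail to reject H₀.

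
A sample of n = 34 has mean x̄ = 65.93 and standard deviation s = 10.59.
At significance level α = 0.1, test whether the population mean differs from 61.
One-sample t-test:
H₀: μ = 61
H₁: μ ≠ 61
df = n - 1 = 33
t = (x̄ - μ₀) / (s/√n) = (65.93 - 61) / (10.59/√34) = 2.715
p-value = 0.0105

Since p-value < α = 0.1, we reject H₀.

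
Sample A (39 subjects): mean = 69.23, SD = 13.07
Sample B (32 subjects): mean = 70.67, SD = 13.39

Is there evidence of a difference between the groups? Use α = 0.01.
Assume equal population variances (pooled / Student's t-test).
Student's two-sample t-test (equal variances):
H₀: μ₁ = μ₂
H₁: μ₁ ≠ μ₂
df = n₁ + n₂ - 2 = 69
Pooled variance s_p² = [(n₁-1)s₁² + (n₂-1)s₂²] / (n₁ + n₂ - 2) = [(38)(13.07²) + (31)(13.39²)] / 69 = 174.6290
SE = √(s_p²(1/n₁ + 1/n₂)) = √(174.6290 × (1/39 + 1/32)) = 3.1520
t = (x̄₁ - x̄₂) / SE = (69.23 - 70.67) / 3.1520 = -1.44 / 3.1520 = -0.457
p-value = 0.6492

Since p-value > α = 0.01, we fail to reject H₀.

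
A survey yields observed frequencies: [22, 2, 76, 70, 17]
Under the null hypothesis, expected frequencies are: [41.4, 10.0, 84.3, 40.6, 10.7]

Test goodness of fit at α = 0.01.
Chi-square goodness of fit test:
H₀: observed counts match expected distribution
H₁: observed counts differ from expected distribution
df = k - 1 = 4
χ² = Σ(O - E)²/E
   = (22 - 41.4)²/41.4 + (2 - 10.0)²/10.0 + (76 - 84.3)²/84.3 + (70 - 40.6)²/40.6 + (17 - 10.7)²/10.7
   = 9.091 + 6.400 + 0.817 + 21.290 + 3.709
   = 41.31
p-value < 0.0001

Since p-value < α = 0.01, we reject H₀.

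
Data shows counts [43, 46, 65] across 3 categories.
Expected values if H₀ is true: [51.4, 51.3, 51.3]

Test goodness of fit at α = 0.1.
Chi-square goodness of fit test:
H₀: observed counts match expected distribution
H₁: observed counts differ from expected distribution
df = k - 1 = 2
χ² = Σ(O - E)²/E
   = (43 - 51.4)²/51.4 + (46 - 51.3)²/51.3 + (65 - 51.3)²/51.3
   = 1.373 + 0.548 + 3.659
   = 5.58
p-value = 0.0615

Since p-value < α = 0.1, we reject H₀.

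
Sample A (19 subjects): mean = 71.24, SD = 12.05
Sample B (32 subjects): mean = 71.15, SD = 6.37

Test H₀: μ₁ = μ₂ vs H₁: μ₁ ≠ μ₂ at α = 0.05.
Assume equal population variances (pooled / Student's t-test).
Student's two-sample t-test (equal variances):
H₀: μ₁ = μ₂
H₁: μ₁ ≠ μ₂
df = n₁ + n₂ - 2 = 49
Pooled variance s_p² = [(n₁-1)s₁² + (n₂-1)s₂²] / (n₁ + n₂ - 2) = [(18)(12.05²) + (31)(6.37²)] / 49 = 79.0108
SE = √(s_p²(1/n₁ + 1/n₂)) = √(79.0108 × (1/19 + 1/32)) = 2.5744
t = (x̄₁ - x̄₂) / SE = (71.24 - 71.15) / 2.5744 = 0.09 / 2.5744 = 0.035
p-value = 0.9723

Since p-value > α = 0.05, we fail to reject H₀.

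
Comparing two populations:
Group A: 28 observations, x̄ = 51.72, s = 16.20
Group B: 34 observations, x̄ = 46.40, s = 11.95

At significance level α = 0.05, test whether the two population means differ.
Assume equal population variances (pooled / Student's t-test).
Student's two-sample t-test (equal variances):
H₀: μ₁ = μ₂
H₁: μ₁ ≠ μ₂
df = n₁ + n₂ - 2 = 60
Pooled variance s_p² = [(n₁-1)s₁² + (n₂-1)s₂²] / (n₁ + n₂ - 2) = [(27)(16.20²) + (33)(11.95²)] / 60 = 196.6394
SE = √(s_p²(1/n₁ + 1/n₂)) = √(196.6394 × (1/28 + 1/34)) = 3.5786
t = (x̄₁ - x̄₂) / SE = (51.72 - 46.40) / 3.5786 = 5.32 / 3.5786 = 1.487
p-value = 0.1424

Since p-value > α = 0.05, we fail to reject H₀.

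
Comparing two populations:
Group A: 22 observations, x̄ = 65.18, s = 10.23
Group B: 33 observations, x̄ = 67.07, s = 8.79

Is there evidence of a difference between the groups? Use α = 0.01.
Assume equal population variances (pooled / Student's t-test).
Student's two-sample t-test (equal variances):
H₀: μ₁ = μ₂
H₁: μ₁ ≠ μ₂
df = n₁ + n₂ - 2 = 53
Pooled variance s_p² = [(n₁-1)s₁² + (n₂-1)s₂²] / (n₁ + n₂ - 2) = [(21)(10.23²) + (32)(8.79²)] / 53 = 88.1163
SE = √(s_p²(1/n₁ + 1/n₂)) = √(88.1163 × (1/22 + 1/33)) = 2.5837
t = (x̄₁ - x̄₂) / SE = (65.18 - 67.07) / 2.5837 = -1.89 / 2.5837 = -0.732
p-value = 0.4677

Since p-value > α = 0.01, we fail to reject H₀.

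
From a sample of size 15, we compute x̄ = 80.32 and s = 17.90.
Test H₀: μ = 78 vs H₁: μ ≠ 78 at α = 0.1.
One-sample t-test:
H₀: μ = 78
H₁: μ ≠ 78
df = n - 1 = 14
t = (x̄ - μ₀) / (s/√n) = (80.32 - 78) / (17.90/√15) = 0.502
p-value = 0.6235

Since p-value > α = 0.1, we fail to reject H₀.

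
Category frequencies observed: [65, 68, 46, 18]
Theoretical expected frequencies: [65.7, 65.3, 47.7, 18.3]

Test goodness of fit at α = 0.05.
Chi-square goodness of fit test:
H₀: observed counts match expected distribution
H₁: observed counts differ from expected distribution
df = k - 1 = 3
χ² = Σ(O - E)²/E
   = (65 - 65.7)²/65.7 + (68 - 65.3)²/65.3 + (46 - 47.7)²/47.7 + (18 - 18.3)²/18.3
   = 0.007 + 0.112 + 0.061 + 0.005
   = 0.18
p-value = 0.9800

Since p-value > α = 0.05, we fail to reject H₀.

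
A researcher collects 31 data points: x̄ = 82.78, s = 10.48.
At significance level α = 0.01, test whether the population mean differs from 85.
One-sample t-test:
H₀: μ = 85
H₁: μ ≠ 85
df = n - 1 = 30
t = (x̄ - μ₀) / (s/√n) = (82.78 - 85) / (10.48/√31) = -1.179
p-value = 0.2475

Since p-value > α = 0.01, we fail to reject H₀.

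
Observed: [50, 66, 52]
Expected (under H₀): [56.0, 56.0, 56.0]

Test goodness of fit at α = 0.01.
Chi-square goodness of fit test:
H₀: observed counts match expected distribution
H₁: observed counts differ from expected distribution
df = k - 1 = 2
χ² = Σ(O - E)²/E
   = (50 - 56.0)²/56.0 + (66 - 56.0)²/56.0 + (52 - 56.0)²/56.0
   = 0.643 + 1.786 + 0.286
   = 2.71
p-value = 0.2574

Since p-value > α = 0.01, we fail to reject H₀.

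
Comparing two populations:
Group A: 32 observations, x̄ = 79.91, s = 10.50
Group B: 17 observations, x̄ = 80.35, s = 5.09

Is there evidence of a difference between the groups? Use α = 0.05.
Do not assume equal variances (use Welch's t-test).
Welch's two-sample t-test:
H₀: μ₁ = μ₂
H₁: μ₁ ≠ μ₂
s₁²/n₁ = 10.50²/32 = 3.4453,  s₂²/n₂ = 5.09²/17 = 1.5240
SE = √(s₁²/n₁ + s₂²/n₂) = √(3.4453 + 1.5240) = 2.2292
df (Welch-Satterthwaite) = (s₁²/n₁ + s₂²/n₂)² / [(s₁²/n₁)²/(n₁-1) + (s₂²/n₂)²/(n₂-1)] ≈ 46.76
t = (x̄₁ - x̄₂) / SE = (79.91 - 80.35) / 2.2292 = -0.44 / 2.2292 = -0.197
p-value = 0.8444

Since p-value > α = 0.05, we fail to reject H₀.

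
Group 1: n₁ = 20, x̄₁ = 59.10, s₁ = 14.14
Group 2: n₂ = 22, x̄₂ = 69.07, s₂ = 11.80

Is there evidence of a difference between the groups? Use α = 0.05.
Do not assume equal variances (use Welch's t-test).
Welch's two-sample t-test:
H₀: μ₁ = μ₂
H₁: μ₁ ≠ μ₂
s₁²/n₁ = 14.14²/20 = 9.9970,  s₂²/n₂ = 11.80²/22 = 6.3291
SE = √(s₁²/n₁ + s₂²/n₂) = √(9.9970 + 6.3291) = 4.0406
df (Welch-Satterthwaite) = (s₁²/n₁ + s₂²/n₂)² / [(s₁²/n₁)²/(n₁-1) + (s₂²/n₂)²/(n₂-1)] ≈ 37.19
t = (x̄₁ - x̄₂) / SE = (59.10 - 69.07) / 4.0406 = -9.97 / 4.0406 = -2.467
p-value = 0.0183

Since p-value < α = 0.05, we reject H₀.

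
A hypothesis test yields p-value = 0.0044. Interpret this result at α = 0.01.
Since p = 0.0044 < α = 0.01, reject H₀.
There is sufficient evidence to reject the null hypothesis; the result is statistically significant at the 0.01 level.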